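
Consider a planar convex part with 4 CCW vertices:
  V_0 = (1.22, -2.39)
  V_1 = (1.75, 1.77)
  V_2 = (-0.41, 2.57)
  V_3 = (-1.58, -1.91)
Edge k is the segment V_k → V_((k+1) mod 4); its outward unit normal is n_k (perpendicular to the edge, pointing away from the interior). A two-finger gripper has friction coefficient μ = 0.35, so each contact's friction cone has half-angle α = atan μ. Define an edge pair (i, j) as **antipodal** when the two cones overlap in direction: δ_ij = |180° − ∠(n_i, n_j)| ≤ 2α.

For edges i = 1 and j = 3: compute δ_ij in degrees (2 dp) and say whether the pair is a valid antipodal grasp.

α = atan 0.35 = 19.29°;  2α = 38.58°
edge 1: e_1 = (-2.16, +0.80);  n_1 = (+0.3473, +0.9377)
edge 3: e_3 = (+2.80, -0.48);  n_3 = (-0.1690, -0.9856)
∠(n_1, n_3) = 169.40°
δ = |180° − 169.40°| = 10.60°
10.60° ≤ 2α = 38.58°  →  valid

δ = 10.60°, valid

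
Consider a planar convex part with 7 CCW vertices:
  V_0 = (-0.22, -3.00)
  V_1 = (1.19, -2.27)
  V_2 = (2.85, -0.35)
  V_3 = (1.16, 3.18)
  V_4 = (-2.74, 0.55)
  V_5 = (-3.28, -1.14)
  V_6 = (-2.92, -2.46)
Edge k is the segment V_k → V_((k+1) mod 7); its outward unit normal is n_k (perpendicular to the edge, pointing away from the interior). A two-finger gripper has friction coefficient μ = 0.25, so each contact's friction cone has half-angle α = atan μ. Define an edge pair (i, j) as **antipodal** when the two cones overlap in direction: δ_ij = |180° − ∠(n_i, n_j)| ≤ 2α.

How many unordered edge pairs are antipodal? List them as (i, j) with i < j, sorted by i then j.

count = 4; pairs: (0,3), (1,3), (1,4), (2,5)

α = atan 0.25 = 14.04°;  2α = 28.07°
n_0 = (+0.4598, -0.8880)
n_1 = (+0.7565, -0.6540)
n_2 = (+0.9020, +0.4318)
n_3 = (-0.5591, +0.8291)
n_4 = (-0.9526, +0.3044)
n_5 = (-0.9648, -0.2631)
n_6 = (-0.1961, -0.9806)
  (0,1): δ = 158.22°  ·
  (0,2): δ = 91.79°  ·
  (0,3): δ = 6.62°  ✓
  (0,4): δ = 44.91°  ·
  (0,5): δ = 77.88°  ·
  (0,6): δ = 141.32°  ·
  (1,2): δ = 113.57°  ·
  (1,3): δ = 15.16°  ✓
  (1,4): δ = 23.13°  ✓
  (1,5): δ = 56.10°  ·
  (1,6): δ = 119.54°  ·
  (2,3): δ = 81.59°  ·
  (2,4): δ = 43.30°  ·
  (2,5): δ = 10.33°  ✓
  (2,6): δ = 53.11°  ·
  (3,4): δ = 141.71°  ·
  (3,5): δ = 108.74°  ·
  (3,6): δ = 45.30°  ·
  (4,5): δ = 147.02°  ·
  (4,6): δ = 83.59°  ·
  (5,6): δ = 116.57°  ·
antipodal pairs: 4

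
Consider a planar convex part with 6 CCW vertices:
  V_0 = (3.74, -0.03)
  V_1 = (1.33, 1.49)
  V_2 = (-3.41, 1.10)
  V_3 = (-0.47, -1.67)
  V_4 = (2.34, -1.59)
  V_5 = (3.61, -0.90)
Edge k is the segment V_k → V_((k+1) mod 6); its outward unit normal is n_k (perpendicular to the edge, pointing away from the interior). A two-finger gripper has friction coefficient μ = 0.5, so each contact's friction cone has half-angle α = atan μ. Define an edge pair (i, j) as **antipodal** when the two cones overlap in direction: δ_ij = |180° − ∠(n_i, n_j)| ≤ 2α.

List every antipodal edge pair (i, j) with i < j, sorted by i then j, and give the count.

count = 5; pairs: (0,2), (0,3), (1,2), (1,3), (1,4)

α = atan 0.5 = 26.57°;  2α = 53.13°
n_0 = (+0.5335, +0.8458)
n_1 = (-0.0820, +0.9966)
n_2 = (-0.6858, -0.7278)
n_3 = (+0.0285, -0.9996)
n_4 = (+0.4774, -0.8787)
n_5 = (+0.9890, -0.1478)
  (0,1): δ = 143.06°  ·
  (0,2): δ = 11.05°  ✓
  (0,3): δ = 33.87°  ✓
  (0,4): δ = 60.76°  ·
  (0,5): δ = 113.74°  ·
  (1,2): δ = 48.00°  ✓
  (1,3): δ = 3.07°  ✓
  (1,4): δ = 23.81°  ✓
  (1,5): δ = 76.80°  ·
  (2,3): δ = 135.07°  ·
  (2,4): δ = 108.19°  ·
  (2,5): δ = 55.20°  ·
  (3,4): δ = 153.12°  ·
  (3,5): δ = 100.13°  ·
  (4,5): δ = 127.01°  ·
antipodal pairs: 5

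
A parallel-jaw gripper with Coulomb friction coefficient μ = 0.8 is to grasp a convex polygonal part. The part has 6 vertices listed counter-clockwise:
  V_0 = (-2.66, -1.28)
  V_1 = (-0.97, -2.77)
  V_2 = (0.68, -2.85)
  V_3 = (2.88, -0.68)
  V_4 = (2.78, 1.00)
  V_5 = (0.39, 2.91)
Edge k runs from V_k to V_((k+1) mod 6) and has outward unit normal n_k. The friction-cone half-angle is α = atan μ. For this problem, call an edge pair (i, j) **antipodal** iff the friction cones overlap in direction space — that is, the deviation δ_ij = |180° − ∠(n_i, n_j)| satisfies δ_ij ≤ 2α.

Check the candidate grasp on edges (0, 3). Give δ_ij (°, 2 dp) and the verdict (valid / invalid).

α = atan 0.8 = 38.66°;  2α = 77.32°
edge 0: e_0 = (+1.69, -1.49);  n_0 = (-0.6613, -0.7501)
edge 3: e_3 = (-0.10, +1.68);  n_3 = (+0.9982, +0.0594)
∠(n_0, n_3) = 134.81°
δ = |180° − 134.81°| = 45.19°
45.19° ≤ 2α = 77.32°  →  valid

δ = 45.19°, valid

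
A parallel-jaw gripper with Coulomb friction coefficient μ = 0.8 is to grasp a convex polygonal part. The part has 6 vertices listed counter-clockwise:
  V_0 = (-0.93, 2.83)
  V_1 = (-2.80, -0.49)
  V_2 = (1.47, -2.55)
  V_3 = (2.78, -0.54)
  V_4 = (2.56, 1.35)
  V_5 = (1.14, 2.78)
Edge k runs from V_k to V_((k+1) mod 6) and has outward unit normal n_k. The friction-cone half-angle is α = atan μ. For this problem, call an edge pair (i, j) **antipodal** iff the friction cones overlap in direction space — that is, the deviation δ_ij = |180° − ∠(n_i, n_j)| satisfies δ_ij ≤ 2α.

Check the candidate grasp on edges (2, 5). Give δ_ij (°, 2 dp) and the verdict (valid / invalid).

δ = 58.29°, valid

α = atan 0.8 = 38.66°;  2α = 77.32°
edge 2: e_2 = (+1.31, +2.01);  n_2 = (+0.8378, -0.5460)
edge 5: e_5 = (-2.07, +0.05);  n_5 = (+0.0241, +0.9997)
∠(n_2, n_5) = 121.71°
δ = |180° − 121.71°| = 58.29°
58.29° ≤ 2α = 77.32°  →  valid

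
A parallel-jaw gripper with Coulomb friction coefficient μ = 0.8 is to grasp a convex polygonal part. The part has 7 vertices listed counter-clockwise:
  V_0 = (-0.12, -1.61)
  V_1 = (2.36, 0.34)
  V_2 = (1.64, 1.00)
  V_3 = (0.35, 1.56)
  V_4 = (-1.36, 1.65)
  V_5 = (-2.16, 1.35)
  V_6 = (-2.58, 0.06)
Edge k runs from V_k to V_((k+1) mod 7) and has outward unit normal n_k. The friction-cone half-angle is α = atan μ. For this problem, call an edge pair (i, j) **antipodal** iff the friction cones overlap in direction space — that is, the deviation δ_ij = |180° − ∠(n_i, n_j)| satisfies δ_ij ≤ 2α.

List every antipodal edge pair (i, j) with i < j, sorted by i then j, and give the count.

α = atan 0.8 = 38.66°;  2α = 77.32°
n_0 = (+0.6181, -0.7861)
n_1 = (+0.6757, +0.7372)
n_2 = (+0.3982, +0.9173)
n_3 = (+0.0526, +0.9986)
n_4 = (-0.3511, +0.9363)
n_5 = (-0.9509, +0.3096)
n_6 = (-0.5617, -0.8274)
  (0,1): δ = 80.69°  ·
  (0,2): δ = 61.64°  ✓
  (0,3): δ = 41.19°  ✓
  (0,4): δ = 17.62°  ✓
  (0,5): δ = 33.79°  ✓
  (0,6): δ = 107.65°  ·
  (1,2): δ = 160.96°  ·
  (1,3): δ = 140.50°  ·
  (1,4): δ = 116.93°  ·
  (1,5): δ = 65.52°  ✓
  (1,6): δ = 8.34°  ✓
  (2,3): δ = 159.55°  ·
  (2,4): δ = 135.98°  ·
  (2,5): δ = 84.57°  ·
  (2,6): δ = 10.71°  ✓
  (3,4): δ = 156.43°  ·
  (3,5): δ = 105.02°  ·
  (3,6): δ = 31.16°  ✓
  (4,5): δ = 128.59°  ·
  (4,6): δ = 54.73°  ✓
  (5,6): δ = 106.14°  ·
antipodal pairs: 9

count = 9; pairs: (0,2), (0,3), (0,4), (0,5), (1,5), (1,6), (2,6), (3,6), (4,6)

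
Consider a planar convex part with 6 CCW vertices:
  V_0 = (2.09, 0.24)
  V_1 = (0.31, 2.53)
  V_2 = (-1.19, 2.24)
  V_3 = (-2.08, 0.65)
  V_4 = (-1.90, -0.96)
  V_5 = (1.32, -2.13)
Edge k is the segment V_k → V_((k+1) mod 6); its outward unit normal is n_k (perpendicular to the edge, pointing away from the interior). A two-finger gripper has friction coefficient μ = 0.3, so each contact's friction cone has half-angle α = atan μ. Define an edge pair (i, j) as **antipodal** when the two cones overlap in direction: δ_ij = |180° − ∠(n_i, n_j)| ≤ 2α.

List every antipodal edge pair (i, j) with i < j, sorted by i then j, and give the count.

α = atan 0.3 = 16.70°;  2α = 33.40°
n_0 = (+0.7895, +0.6137)
n_1 = (-0.1898, +0.9818)
n_2 = (-0.8726, +0.4884)
n_3 = (-0.9938, -0.1111)
n_4 = (-0.3415, -0.9399)
n_5 = (+0.9511, -0.3090)
  (0,1): δ = 116.92°  ·
  (0,2): δ = 67.10°  ·
  (0,3): δ = 31.48°  ✓
  (0,4): δ = 32.17°  ✓
  (0,5): δ = 124.14°  ·
  (1,2): δ = 130.18°  ·
  (1,3): δ = 94.56°  ·
  (1,4): δ = 30.91°  ✓
  (1,5): δ = 61.06°  ·
  (2,3): δ = 144.38°  ·
  (2,4): δ = 80.73°  ·
  (2,5): δ = 11.24°  ✓
  (3,4): δ = 116.35°  ·
  (3,5): δ = 24.38°  ✓
  (4,5): δ = 88.03°  ·
antipodal pairs: 5

count = 5; pairs: (0,3), (0,4), (1,4), (2,5), (3,5)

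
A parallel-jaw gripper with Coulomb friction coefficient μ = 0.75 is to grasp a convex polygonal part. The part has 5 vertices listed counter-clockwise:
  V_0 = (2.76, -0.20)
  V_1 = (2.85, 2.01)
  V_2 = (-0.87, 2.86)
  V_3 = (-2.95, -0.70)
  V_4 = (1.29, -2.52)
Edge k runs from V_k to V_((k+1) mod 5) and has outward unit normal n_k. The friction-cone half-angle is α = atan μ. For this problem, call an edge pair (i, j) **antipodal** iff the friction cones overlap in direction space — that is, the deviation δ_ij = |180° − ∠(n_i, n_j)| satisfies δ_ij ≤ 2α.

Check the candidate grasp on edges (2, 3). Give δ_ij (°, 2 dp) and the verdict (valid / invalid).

δ = 82.93°, invalid

α = atan 0.75 = 36.87°;  2α = 73.74°
edge 2: e_2 = (-2.08, -3.56);  n_2 = (-0.8634, +0.5045)
edge 3: e_3 = (+4.24, -1.82);  n_3 = (-0.3944, -0.9189)
∠(n_2, n_3) = 97.07°
δ = |180° − 97.07°| = 82.93°
82.93° > 2α = 73.74°  →  invalid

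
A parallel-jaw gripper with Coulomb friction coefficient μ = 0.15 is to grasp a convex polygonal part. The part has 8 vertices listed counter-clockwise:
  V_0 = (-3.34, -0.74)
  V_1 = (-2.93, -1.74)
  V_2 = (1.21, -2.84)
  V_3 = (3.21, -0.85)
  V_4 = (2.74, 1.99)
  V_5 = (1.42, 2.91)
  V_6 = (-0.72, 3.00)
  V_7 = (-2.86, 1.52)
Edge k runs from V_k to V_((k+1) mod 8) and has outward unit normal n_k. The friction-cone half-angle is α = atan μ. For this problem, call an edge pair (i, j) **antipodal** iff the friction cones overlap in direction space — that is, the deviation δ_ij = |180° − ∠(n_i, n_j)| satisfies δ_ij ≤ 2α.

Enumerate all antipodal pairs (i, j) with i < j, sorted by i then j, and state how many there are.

count = 3; pairs: (0,3), (1,5), (2,6)

α = atan 0.15 = 8.53°;  2α = 17.06°
n_0 = (-0.9253, -0.3794)
n_1 = (-0.2568, -0.9665)
n_2 = (+0.7053, -0.7089)
n_3 = (+0.9866, +0.1633)
n_4 = (+0.5718, +0.8204)
n_5 = (+0.0420, +0.9991)
n_6 = (-0.5688, +0.8225)
n_7 = (-0.9782, +0.2078)
  (0,1): δ = 127.17°  ·
  (0,2): δ = 67.44°  ·
  (0,3): δ = 12.90°  ✓
  (0,4): δ = 32.83°  ·
  (0,5): δ = 65.30°  ·
  (0,6): δ = 102.37°  ·
  (0,7): δ = 145.72°  ·
  (1,2): δ = 120.26°  ·
  (1,3): δ = 65.72°  ·
  (1,4): δ = 20.00°  ·
  (1,5): δ = 12.47°  ✓
  (1,6): δ = 49.55°  ·
  (1,7): δ = 92.89°  ·
  (2,3): δ = 125.46°  ·
  (2,4): δ = 79.73°  ·
  (2,5): δ = 47.26°  ·
  (2,6): δ = 10.19°  ✓
  (2,7): δ = 33.15°  ·
  (3,4): δ = 134.27°  ·
  (3,5): δ = 101.81°  ·
  (3,6): δ = 64.73°  ·
  (3,7): δ = 21.39°  ·
  (4,5): δ = 147.53°  ·
  (4,6): δ = 110.46°  ·
  (4,7): δ = 67.12°  ·
  (5,6): δ = 142.92°  ·
  (5,7): δ = 99.58°  ·
  (6,7): δ = 136.66°  ·
antipodal pairs: 3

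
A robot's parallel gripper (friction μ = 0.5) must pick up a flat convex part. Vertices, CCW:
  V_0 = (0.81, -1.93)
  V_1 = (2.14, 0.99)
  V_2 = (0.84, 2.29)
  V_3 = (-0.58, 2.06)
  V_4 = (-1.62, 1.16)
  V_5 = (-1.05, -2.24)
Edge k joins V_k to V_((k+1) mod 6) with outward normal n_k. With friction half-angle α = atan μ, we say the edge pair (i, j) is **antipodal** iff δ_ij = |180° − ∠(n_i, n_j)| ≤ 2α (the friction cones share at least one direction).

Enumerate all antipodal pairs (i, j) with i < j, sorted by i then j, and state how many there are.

count = 5; pairs: (0,3), (0,4), (1,4), (2,5), (3,5)

α = atan 0.5 = 26.57°;  2α = 53.13°
n_0 = (+0.9100, -0.4145)
n_1 = (+0.7071, +0.7071)
n_2 = (-0.1599, +0.9871)
n_3 = (-0.6544, +0.7562)
n_4 = (-0.9862, -0.1653)
n_5 = (+0.1644, -0.9864)
  (0,1): δ = 110.51°  ·
  (0,2): δ = 56.31°  ·
  (0,3): δ = 24.64°  ✓
  (0,4): δ = 34.01°  ✓
  (0,5): δ = 123.95°  ·
  (1,2): δ = 125.80°  ·
  (1,3): δ = 94.13°  ·
  (1,4): δ = 35.48°  ✓
  (1,5): δ = 54.46°  ·
  (2,3): δ = 148.33°  ·
  (2,4): δ = 89.68°  ·
  (2,5): δ = 0.26°  ✓
  (3,4): δ = 121.36°  ·
  (3,5): δ = 31.41°  ✓
  (4,5): δ = 90.05°  ·
antipodal pairs: 5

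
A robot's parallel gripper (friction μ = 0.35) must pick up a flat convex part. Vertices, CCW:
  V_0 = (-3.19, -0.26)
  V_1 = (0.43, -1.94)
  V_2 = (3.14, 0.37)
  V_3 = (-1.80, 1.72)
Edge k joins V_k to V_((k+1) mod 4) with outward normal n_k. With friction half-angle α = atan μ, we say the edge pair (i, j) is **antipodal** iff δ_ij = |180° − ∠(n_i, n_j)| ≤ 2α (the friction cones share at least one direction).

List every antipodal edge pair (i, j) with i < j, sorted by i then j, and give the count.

α = atan 0.35 = 19.29°;  2α = 38.58°
n_0 = (-0.4210, -0.9071)
n_1 = (+0.6487, -0.7610)
n_2 = (+0.2636, +0.9646)
n_3 = (-0.8185, +0.5746)
  (0,1): δ = 114.66°  ·
  (0,2): δ = 9.61°  ✓
  (0,3): δ = 79.83°  ·
  (1,2): δ = 55.73°  ·
  (1,3): δ = 14.49°  ✓
  (2,3): δ = 109.79°  ·
antipodal pairs: 2

count = 2; pairs: (0,2), (1,3)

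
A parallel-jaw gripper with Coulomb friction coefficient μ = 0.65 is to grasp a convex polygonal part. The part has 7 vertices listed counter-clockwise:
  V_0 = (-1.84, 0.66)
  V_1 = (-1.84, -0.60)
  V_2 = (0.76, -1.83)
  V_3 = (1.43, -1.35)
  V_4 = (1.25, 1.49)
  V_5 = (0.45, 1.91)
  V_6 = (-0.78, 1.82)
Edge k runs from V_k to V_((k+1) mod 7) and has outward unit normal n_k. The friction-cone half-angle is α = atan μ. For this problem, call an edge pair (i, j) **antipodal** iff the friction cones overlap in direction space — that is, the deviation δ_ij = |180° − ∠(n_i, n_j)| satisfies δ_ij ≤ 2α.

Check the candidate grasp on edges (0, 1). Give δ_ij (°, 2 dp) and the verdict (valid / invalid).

α = atan 0.65 = 33.02°;  2α = 66.05°
edge 0: e_0 = (+0.00, -1.26);  n_0 = (-1.0000, -0.0000)
edge 1: e_1 = (+2.60, -1.23);  n_1 = (-0.4276, -0.9040)
∠(n_0, n_1) = 64.68°
δ = |180° − 64.68°| = 115.32°
115.32° > 2α = 66.05°  →  invalid

δ = 115.32°, invalid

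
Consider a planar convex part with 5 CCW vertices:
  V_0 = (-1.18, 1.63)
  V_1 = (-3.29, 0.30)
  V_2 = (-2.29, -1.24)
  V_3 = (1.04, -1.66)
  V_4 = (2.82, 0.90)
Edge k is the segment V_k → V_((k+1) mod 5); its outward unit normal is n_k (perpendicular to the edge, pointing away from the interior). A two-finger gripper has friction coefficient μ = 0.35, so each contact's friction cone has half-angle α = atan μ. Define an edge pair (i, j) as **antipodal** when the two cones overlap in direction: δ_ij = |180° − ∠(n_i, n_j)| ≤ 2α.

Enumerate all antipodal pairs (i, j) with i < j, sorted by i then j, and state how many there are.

α = atan 0.35 = 19.29°;  2α = 38.58°
n_0 = (-0.5332, +0.8460)
n_1 = (-0.8387, -0.5446)
n_2 = (-0.1251, -0.9921)
n_3 = (+0.8210, -0.5709)
n_4 = (+0.1795, +0.9838)
  (0,1): δ = 89.23°  ·
  (0,2): δ = 39.41°  ·
  (0,3): δ = 22.96°  ✓
  (0,4): δ = 137.43°  ·
  (1,2): δ = 130.19°  ·
  (1,3): δ = 67.81°  ·
  (1,4): δ = 46.66°  ·
  (2,3): δ = 117.62°  ·
  (2,4): δ = 3.15°  ✓
  (3,4): δ = 65.53°  ·
antipodal pairs: 2

count = 2; pairs: (0,3), (2,4)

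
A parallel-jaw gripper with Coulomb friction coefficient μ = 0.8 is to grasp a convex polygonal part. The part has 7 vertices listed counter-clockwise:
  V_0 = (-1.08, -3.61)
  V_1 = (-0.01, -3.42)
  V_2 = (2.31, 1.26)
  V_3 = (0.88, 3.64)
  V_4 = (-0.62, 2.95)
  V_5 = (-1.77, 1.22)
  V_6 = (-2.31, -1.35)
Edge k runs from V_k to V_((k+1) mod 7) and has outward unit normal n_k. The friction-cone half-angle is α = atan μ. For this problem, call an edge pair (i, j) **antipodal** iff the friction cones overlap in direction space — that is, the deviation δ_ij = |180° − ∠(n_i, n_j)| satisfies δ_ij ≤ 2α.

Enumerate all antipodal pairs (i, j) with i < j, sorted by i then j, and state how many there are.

α = atan 0.8 = 38.66°;  2α = 77.32°
n_0 = (+0.1748, -0.9846)
n_1 = (+0.8960, -0.4441)
n_2 = (+0.8572, +0.5150)
n_3 = (-0.4179, +0.9085)
n_4 = (-0.8328, +0.5536)
n_5 = (-0.9786, +0.2056)
n_6 = (-0.8783, -0.4780)
  (0,1): δ = 126.44°  ·
  (0,2): δ = 69.07°  ✓
  (0,3): δ = 14.63°  ✓
  (0,4): δ = 46.32°  ✓
  (0,5): δ = 68.06°  ✓
  (0,6): δ = 108.49°  ·
  (1,2): δ = 122.63°  ·
  (1,3): δ = 38.93°  ✓
  (1,4): δ = 7.24°  ✓
  (1,5): δ = 14.50°  ✓
  (1,6): δ = 54.93°  ✓
  (2,3): δ = 96.30°  ·
  (2,4): δ = 64.61°  ✓
  (2,5): δ = 42.87°  ✓
  (2,6): δ = 2.44°  ✓
  (3,4): δ = 148.32°  ·
  (3,5): δ = 126.57°  ·
  (3,6): δ = 86.15°  ·
  (4,5): δ = 158.25°  ·
  (4,6): δ = 117.83°  ·
  (5,6): δ = 139.58°  ·
antipodal pairs: 11

count = 11; pairs: (0,2), (0,3), (0,4), (0,5), (1,3), (1,4), (1,5), (1,6), (2,4), (2,5), (2,6)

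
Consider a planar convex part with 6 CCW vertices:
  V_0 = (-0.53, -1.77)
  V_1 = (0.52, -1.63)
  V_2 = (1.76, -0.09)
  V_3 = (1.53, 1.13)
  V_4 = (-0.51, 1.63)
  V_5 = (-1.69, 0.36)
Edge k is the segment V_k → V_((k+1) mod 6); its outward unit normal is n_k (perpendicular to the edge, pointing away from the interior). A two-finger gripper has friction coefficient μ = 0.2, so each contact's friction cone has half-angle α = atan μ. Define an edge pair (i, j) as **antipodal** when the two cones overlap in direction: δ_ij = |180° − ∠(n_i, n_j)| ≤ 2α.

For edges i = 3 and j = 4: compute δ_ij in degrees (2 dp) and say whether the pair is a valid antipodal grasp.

α = atan 0.2 = 11.31°;  2α = 22.62°
edge 3: e_3 = (-2.04, +0.50);  n_3 = (+0.2381, +0.9713)
edge 4: e_4 = (-1.18, -1.27);  n_4 = (-0.7326, +0.6807)
∠(n_3, n_4) = 60.88°
δ = |180° − 60.88°| = 119.12°
119.12° > 2α = 22.62°  →  invalid

δ = 119.12°, invalid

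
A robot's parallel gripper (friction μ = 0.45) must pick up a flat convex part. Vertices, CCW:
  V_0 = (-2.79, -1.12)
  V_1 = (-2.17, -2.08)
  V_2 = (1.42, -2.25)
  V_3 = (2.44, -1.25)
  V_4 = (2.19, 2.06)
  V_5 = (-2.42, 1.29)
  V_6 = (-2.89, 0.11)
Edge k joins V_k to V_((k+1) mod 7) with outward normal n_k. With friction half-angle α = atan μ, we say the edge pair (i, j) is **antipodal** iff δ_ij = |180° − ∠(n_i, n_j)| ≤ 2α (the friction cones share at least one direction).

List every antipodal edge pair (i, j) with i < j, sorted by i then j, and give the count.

α = atan 0.45 = 24.23°;  2α = 48.46°
n_0 = (-0.8400, -0.5425)
n_1 = (-0.0473, -0.9989)
n_2 = (+0.7001, -0.7141)
n_3 = (+0.9972, +0.0753)
n_4 = (-0.1647, +0.9863)
n_5 = (-0.9290, +0.3700)
n_6 = (-0.9967, -0.0810)
  (0,1): δ = 125.57°  ·
  (0,2): δ = 78.42°  ·
  (0,3): δ = 28.54°  ✓
  (0,4): δ = 66.63°  ·
  (0,5): δ = 125.43°  ·
  (0,6): δ = 151.79°  ·
  (1,2): δ = 132.86°  ·
  (1,3): δ = 82.97°  ·
  (1,4): δ = 12.19°  ✓
  (1,5): δ = 70.99°  ·
  (1,6): δ = 97.36°  ·
  (2,3): δ = 130.11°  ·
  (2,4): δ = 34.95°  ✓
  (2,5): δ = 23.85°  ✓
  (2,6): δ = 50.22°  ·
  (3,4): δ = 84.84°  ·
  (3,5): δ = 26.04°  ✓
  (3,6): δ = 0.33°  ✓
  (4,5): δ = 121.20°  ·
  (4,6): δ = 94.83°  ·
  (5,6): δ = 153.63°  ·
antipodal pairs: 6

count = 6; pairs: (0,3), (1,4), (2,4), (2,5), (3,5), (3,6)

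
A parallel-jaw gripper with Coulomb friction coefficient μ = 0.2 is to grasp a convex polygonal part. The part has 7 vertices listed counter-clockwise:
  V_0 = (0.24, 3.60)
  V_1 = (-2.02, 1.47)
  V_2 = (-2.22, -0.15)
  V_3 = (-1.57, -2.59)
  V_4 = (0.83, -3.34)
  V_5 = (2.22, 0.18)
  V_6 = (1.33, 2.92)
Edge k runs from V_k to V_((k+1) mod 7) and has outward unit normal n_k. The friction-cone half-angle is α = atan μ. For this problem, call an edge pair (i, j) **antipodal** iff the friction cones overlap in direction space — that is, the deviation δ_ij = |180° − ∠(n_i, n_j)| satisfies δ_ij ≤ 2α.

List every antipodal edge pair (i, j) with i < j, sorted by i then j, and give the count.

count = 3; pairs: (1,4), (2,5), (3,6)

α = atan 0.2 = 11.31°;  2α = 22.62°
n_0 = (-0.6859, +0.7277)
n_1 = (-0.9925, +0.1225)
n_2 = (-0.9663, -0.2574)
n_3 = (-0.2983, -0.9545)
n_4 = (+0.9301, -0.3673)
n_5 = (+0.9511, +0.3089)
n_6 = (+0.5293, +0.8484)
  (0,1): δ = 140.34°  ·
  (0,2): δ = 118.39°  ·
  (0,3): δ = 60.66°  ·
  (0,4): δ = 25.15°  ·
  (0,5): δ = 64.69°  ·
  (0,6): δ = 104.74°  ·
  (1,2): δ = 158.05°  ·
  (1,3): δ = 100.32°  ·
  (1,4): δ = 14.51°  ✓
  (1,5): δ = 25.03°  ·
  (1,6): δ = 65.08°  ·
  (2,3): δ = 122.27°  ·
  (2,4): δ = 36.47°  ·
  (2,5): δ = 3.08°  ✓
  (2,6): δ = 43.13°  ·
  (3,4): δ = 94.19°  ·
  (3,5): δ = 54.65°  ·
  (3,6): δ = 14.60°  ✓
  (4,5): δ = 140.46°  ·
  (4,6): δ = 100.41°  ·
  (5,6): δ = 139.95°  ·
antipodal pairs: 3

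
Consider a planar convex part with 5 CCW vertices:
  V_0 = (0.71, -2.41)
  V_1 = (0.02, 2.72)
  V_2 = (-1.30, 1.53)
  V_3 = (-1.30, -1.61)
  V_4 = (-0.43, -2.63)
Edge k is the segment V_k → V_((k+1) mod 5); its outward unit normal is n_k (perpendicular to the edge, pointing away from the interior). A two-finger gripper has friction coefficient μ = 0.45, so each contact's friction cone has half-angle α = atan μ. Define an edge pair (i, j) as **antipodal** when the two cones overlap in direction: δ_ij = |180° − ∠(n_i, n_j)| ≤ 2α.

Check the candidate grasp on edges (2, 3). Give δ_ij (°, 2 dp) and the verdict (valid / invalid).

δ = 139.54°, invalid

α = atan 0.45 = 24.23°;  2α = 48.46°
edge 2: e_2 = (+0.00, -3.14);  n_2 = (-1.0000, -0.0000)
edge 3: e_3 = (+0.87, -1.02);  n_3 = (-0.7608, -0.6489)
∠(n_2, n_3) = 40.46°
δ = |180° − 40.46°| = 139.54°
139.54° > 2α = 48.46°  →  invalid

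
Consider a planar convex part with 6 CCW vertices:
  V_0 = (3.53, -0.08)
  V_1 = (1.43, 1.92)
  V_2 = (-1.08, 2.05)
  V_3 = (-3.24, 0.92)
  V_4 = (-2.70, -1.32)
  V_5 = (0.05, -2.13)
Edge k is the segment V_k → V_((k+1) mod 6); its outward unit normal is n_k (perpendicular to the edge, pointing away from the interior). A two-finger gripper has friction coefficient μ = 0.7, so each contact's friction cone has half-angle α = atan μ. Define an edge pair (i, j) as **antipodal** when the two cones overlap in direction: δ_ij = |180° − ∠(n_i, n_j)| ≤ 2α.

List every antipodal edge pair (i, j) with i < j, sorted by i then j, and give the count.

α = atan 0.7 = 34.99°;  2α = 69.98°
n_0 = (+0.6897, +0.7241)
n_1 = (+0.0517, +0.9987)
n_2 = (-0.4635, +0.8861)
n_3 = (-0.9722, -0.2344)
n_4 = (-0.2825, -0.9593)
n_5 = (+0.5076, -0.8616)
  (0,1): δ = 139.36°  ·
  (0,2): δ = 108.78°  ·
  (0,3): δ = 32.84°  ✓
  (0,4): δ = 27.19°  ✓
  (0,5): δ = 74.10°  ·
  (1,2): δ = 149.42°  ·
  (1,3): δ = 73.48°  ·
  (1,4): δ = 13.45°  ✓
  (1,5): δ = 33.47°  ✓
  (2,3): δ = 104.06°  ·
  (2,4): δ = 44.03°  ✓
  (2,5): δ = 2.89°  ✓
  (3,4): δ = 119.97°  ·
  (3,5): δ = 73.05°  ·
  (4,5): δ = 133.09°  ·
antipodal pairs: 6

count = 6; pairs: (0,3), (0,4), (1,4), (1,5), (2,4), (2,5)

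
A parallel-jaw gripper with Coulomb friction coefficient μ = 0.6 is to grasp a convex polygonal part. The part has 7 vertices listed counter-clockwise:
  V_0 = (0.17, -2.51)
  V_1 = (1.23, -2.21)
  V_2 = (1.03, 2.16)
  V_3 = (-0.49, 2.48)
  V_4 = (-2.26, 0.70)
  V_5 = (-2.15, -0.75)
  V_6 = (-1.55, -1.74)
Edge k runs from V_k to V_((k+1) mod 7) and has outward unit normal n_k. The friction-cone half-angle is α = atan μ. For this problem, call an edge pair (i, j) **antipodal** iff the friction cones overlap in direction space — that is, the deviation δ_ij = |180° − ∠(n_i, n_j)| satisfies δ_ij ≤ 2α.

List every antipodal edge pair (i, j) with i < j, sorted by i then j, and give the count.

α = atan 0.6 = 30.96°;  2α = 61.93°
n_0 = (+0.2723, -0.9622)
n_1 = (+0.9990, +0.0457)
n_2 = (+0.2060, +0.9785)
n_3 = (-0.7091, +0.7051)
n_4 = (-0.9971, -0.0756)
n_5 = (-0.8552, -0.5183)
n_6 = (-0.4086, -0.9127)
  (0,1): δ = 103.18°  ·
  (0,2): δ = 27.69°  ✓
  (0,3): δ = 29.36°  ✓
  (0,4): δ = 78.54°  ·
  (0,5): δ = 105.42°  ·
  (0,6): δ = 140.08°  ·
  (1,2): δ = 104.51°  ·
  (1,3): δ = 47.46°  ✓
  (1,4): δ = 1.72°  ✓
  (1,5): δ = 28.60°  ✓
  (1,6): δ = 63.26°  ·
  (2,3): δ = 122.95°  ·
  (2,4): δ = 73.77°  ·
  (2,5): δ = 46.89°  ✓
  (2,6): δ = 12.23°  ✓
  (3,4): δ = 130.82°  ·
  (3,5): δ = 103.94°  ·
  (3,6): δ = 69.28°  ·
  (4,5): δ = 153.12°  ·
  (4,6): δ = 118.46°  ·
  (5,6): δ = 145.34°  ·
antipodal pairs: 7

count = 7; pairs: (0,2), (0,3), (1,3), (1,4), (1,5), (2,5), (2,6)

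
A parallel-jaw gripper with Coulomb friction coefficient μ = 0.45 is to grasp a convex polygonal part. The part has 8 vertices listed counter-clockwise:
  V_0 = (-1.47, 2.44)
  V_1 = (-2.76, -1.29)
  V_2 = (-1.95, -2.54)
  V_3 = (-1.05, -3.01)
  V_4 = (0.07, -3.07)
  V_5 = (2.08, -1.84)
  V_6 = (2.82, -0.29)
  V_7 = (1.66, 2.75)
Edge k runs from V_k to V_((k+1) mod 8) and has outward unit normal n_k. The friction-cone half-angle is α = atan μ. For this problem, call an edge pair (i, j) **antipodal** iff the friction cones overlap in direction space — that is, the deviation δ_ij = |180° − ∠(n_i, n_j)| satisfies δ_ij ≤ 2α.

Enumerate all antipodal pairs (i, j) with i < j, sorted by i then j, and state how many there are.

count = 8; pairs: (0,4), (0,5), (0,6), (1,6), (2,6), (2,7), (3,7), (4,7)

α = atan 0.45 = 24.23°;  2α = 48.46°
n_0 = (-0.9451, +0.3268)
n_1 = (-0.8392, -0.5438)
n_2 = (-0.4629, -0.8864)
n_3 = (-0.0535, -0.9986)
n_4 = (+0.5220, -0.8530)
n_5 = (+0.9024, -0.4308)
n_6 = (+0.9343, +0.3565)
n_7 = (-0.0986, +0.9951)
  (0,1): δ = 127.98°  ·
  (0,2): δ = 98.50°  ·
  (0,3): δ = 73.99°  ·
  (0,4): δ = 39.46°  ✓
  (0,5): δ = 6.44°  ✓
  (0,6): δ = 39.96°  ✓
  (0,7): δ = 114.73°  ·
  (1,2): δ = 150.52°  ·
  (1,3): δ = 126.01°  ·
  (1,4): δ = 91.48°  ·
  (1,5): δ = 58.46°  ·
  (1,6): δ = 12.06°  ✓
  (1,7): δ = 62.71°  ·
  (2,3): δ = 155.49°  ·
  (2,4): δ = 120.96°  ·
  (2,5): δ = 87.95°  ·
  (2,6): δ = 41.54°  ✓
  (2,7): δ = 33.23°  ✓
  (3,4): δ = 145.47°  ·
  (3,5): δ = 112.45°  ·
  (3,6): δ = 66.05°  ·
  (3,7): δ = 8.72°  ✓
  (4,5): δ = 146.98°  ·
  (4,6): δ = 100.58°  ·
  (4,7): δ = 25.81°  ✓
  (5,6): δ = 133.59°  ·
  (5,7): δ = 58.82°  ·
  (6,7): δ = 105.23°  ·
antipodal pairs: 8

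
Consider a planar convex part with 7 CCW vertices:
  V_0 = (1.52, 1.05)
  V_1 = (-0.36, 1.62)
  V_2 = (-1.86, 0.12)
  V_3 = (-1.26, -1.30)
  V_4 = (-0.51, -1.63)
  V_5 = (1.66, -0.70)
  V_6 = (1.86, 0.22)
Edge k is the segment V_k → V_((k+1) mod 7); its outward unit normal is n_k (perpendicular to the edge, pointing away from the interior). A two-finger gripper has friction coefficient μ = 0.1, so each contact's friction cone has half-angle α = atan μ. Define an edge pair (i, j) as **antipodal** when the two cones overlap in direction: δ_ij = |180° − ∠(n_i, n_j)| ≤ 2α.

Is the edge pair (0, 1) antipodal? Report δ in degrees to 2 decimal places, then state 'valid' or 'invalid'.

δ = 118.13°, invalid

α = atan 0.1 = 5.71°;  2α = 11.42°
edge 0: e_0 = (-1.88, +0.57);  n_0 = (+0.2901, +0.9570)
edge 1: e_1 = (-1.50, -1.50);  n_1 = (-0.7071, +0.7071)
∠(n_0, n_1) = 61.87°
δ = |180° − 61.87°| = 118.13°
118.13° > 2α = 11.42°  →  invalid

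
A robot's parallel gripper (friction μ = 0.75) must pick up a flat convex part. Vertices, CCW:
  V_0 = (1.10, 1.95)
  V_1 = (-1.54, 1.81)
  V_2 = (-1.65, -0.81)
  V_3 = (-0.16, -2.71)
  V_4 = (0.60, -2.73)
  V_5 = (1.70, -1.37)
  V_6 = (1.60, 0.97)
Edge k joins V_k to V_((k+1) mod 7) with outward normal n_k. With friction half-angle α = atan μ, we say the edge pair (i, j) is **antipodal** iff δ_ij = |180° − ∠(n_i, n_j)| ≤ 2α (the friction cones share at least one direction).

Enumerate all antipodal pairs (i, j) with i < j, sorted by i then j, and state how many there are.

count = 9; pairs: (0,2), (0,3), (0,4), (1,4), (1,5), (1,6), (2,5), (2,6), (3,6)

α = atan 0.75 = 36.87°;  2α = 73.74°
n_0 = (-0.0530, +0.9986)
n_1 = (-0.9991, +0.0419)
n_2 = (-0.7869, -0.6171)
n_3 = (-0.0263, -0.9997)
n_4 = (+0.7775, -0.6289)
n_5 = (+0.9991, +0.0427)
n_6 = (+0.8908, +0.4545)
  (0,1): δ = 95.44°  ·
  (0,2): δ = 54.93°  ✓
  (0,3): δ = 4.54°  ✓
  (0,4): δ = 48.00°  ✓
  (0,5): δ = 89.41°  ·
  (0,6): δ = 114.00°  ·
  (1,2): δ = 139.49°  ·
  (1,3): δ = 89.10°  ·
  (1,4): δ = 36.56°  ✓
  (1,5): δ = 4.85°  ✓
  (1,6): δ = 29.43°  ✓
  (2,3): δ = 129.61°  ·
  (2,4): δ = 77.07°  ·
  (2,5): δ = 35.66°  ✓
  (2,6): δ = 11.07°  ✓
  (3,4): δ = 127.46°  ·
  (3,5): δ = 86.05°  ·
  (3,6): δ = 61.46°  ✓
  (4,5): δ = 138.59°  ·
  (4,6): δ = 114.00°  ·
  (5,6): δ = 155.42°  ·
antipodal pairs: 9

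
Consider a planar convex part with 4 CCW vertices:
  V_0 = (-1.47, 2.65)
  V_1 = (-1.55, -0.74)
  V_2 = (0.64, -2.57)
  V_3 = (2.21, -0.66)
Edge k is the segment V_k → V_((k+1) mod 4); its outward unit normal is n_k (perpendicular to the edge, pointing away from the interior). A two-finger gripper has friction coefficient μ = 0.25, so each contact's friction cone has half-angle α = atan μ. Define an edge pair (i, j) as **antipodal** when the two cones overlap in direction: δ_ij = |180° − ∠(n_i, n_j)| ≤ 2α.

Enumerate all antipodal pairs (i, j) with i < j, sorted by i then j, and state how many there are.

α = atan 0.25 = 14.04°;  2α = 28.07°
n_0 = (-0.9997, +0.0236)
n_1 = (-0.6412, -0.7674)
n_2 = (+0.7725, -0.6350)
n_3 = (+0.6687, +0.7435)
  (0,1): δ = 128.53°  ·
  (0,2): δ = 38.07°  ·
  (0,3): δ = 49.38°  ·
  (1,2): δ = 89.54°  ·
  (1,3): δ = 2.09°  ✓
  (2,3): δ = 92.55°  ·
antipodal pairs: 1

count = 1; pairs: (1,3)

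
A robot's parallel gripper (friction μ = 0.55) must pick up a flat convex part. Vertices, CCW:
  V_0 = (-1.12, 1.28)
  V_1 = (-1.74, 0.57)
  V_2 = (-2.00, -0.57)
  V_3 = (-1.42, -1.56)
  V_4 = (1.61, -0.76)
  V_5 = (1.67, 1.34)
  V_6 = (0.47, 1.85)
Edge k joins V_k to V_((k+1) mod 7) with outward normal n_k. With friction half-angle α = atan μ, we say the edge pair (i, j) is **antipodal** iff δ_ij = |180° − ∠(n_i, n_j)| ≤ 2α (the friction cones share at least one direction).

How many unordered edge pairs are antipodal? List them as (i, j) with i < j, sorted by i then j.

α = atan 0.55 = 28.81°;  2α = 57.62°
n_0 = (-0.7532, +0.6578)
n_1 = (-0.9750, +0.2224)
n_2 = (-0.8628, -0.5055)
n_3 = (+0.2553, -0.9669)
n_4 = (+0.9996, -0.0286)
n_5 = (+0.3911, +0.9203)
n_6 = (-0.3375, +0.9413)
  (0,1): δ = 151.72°  ·
  (0,2): δ = 108.51°  ·
  (0,3): δ = 34.08°  ✓
  (0,4): δ = 39.49°  ✓
  (0,5): δ = 108.10°  ·
  (0,6): δ = 150.85°  ·
  (1,2): δ = 136.79°  ·
  (1,3): δ = 62.36°  ·
  (1,4): δ = 11.21°  ✓
  (1,5): δ = 79.82°  ·
  (1,6): δ = 122.57°  ·
  (2,3): δ = 105.57°  ·
  (2,4): δ = 32.00°  ✓
  (2,5): δ = 36.61°  ✓
  (2,6): δ = 79.36°  ·
  (3,4): δ = 106.43°  ·
  (3,5): δ = 37.82°  ✓
  (3,6): δ = 4.93°  ✓
  (4,5): δ = 111.39°  ·
  (4,6): δ = 68.64°  ·
  (5,6): δ = 137.25°  ·
antipodal pairs: 7

count = 7; pairs: (0,3), (0,4), (1,4), (2,4), (2,5), (3,5), (3,6)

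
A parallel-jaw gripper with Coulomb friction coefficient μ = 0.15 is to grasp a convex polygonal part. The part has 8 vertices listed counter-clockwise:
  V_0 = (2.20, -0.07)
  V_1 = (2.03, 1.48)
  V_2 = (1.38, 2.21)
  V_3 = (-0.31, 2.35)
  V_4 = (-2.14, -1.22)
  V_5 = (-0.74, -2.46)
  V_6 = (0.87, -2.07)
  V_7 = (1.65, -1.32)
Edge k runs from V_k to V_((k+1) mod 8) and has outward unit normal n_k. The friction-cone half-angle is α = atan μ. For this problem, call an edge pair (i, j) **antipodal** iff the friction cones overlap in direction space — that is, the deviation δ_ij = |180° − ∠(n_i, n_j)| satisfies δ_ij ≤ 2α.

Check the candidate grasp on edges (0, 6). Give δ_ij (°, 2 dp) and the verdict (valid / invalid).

α = atan 0.15 = 8.53°;  2α = 17.06°
edge 0: e_0 = (-0.17, +1.55);  n_0 = (+0.9940, +0.1090)
edge 6: e_6 = (+0.78, +0.75);  n_6 = (+0.6931, -0.7208)
∠(n_0, n_6) = 52.38°
δ = |180° − 52.38°| = 127.62°
127.62° > 2α = 17.06°  →  invalid

δ = 127.62°, invalid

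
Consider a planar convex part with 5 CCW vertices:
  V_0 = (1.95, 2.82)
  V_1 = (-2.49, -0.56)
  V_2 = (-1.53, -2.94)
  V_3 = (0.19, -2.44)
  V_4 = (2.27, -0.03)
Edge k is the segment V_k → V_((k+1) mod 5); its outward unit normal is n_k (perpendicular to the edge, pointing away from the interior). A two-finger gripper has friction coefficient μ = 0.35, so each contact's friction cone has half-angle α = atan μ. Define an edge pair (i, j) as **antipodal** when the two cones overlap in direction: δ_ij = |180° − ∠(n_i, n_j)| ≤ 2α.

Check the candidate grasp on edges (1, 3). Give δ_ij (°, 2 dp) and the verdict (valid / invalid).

δ = 62.76°, invalid

α = atan 0.35 = 19.29°;  2α = 38.58°
edge 1: e_1 = (+0.96, -2.38);  n_1 = (-0.9274, -0.3741)
edge 3: e_3 = (+2.08, +2.41);  n_3 = (+0.7570, -0.6534)
∠(n_1, n_3) = 117.24°
δ = |180° − 117.24°| = 62.76°
62.76° > 2α = 38.58°  →  invalid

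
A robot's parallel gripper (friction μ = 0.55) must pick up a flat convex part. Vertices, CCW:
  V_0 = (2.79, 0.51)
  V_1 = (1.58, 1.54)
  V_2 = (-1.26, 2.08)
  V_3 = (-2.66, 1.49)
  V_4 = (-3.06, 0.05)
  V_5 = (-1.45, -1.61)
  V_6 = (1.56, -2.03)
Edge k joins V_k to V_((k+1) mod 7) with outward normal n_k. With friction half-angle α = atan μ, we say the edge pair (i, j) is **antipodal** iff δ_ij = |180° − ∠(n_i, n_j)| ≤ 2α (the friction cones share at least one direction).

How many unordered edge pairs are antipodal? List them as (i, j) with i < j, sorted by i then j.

count = 7; pairs: (0,4), (0,5), (1,4), (1,5), (2,5), (2,6), (3,6)

α = atan 0.55 = 28.81°;  2α = 57.62°
n_0 = (+0.6482, +0.7615)
n_1 = (+0.1868, +0.9824)
n_2 = (-0.3884, +0.9215)
n_3 = (-0.9635, +0.2676)
n_4 = (-0.7178, -0.6962)
n_5 = (-0.1382, -0.9904)
n_6 = (+0.9000, -0.4358)
  (0,1): δ = 150.36°  ·
  (0,2): δ = 116.74°  ·
  (0,3): δ = 65.12°  ·
  (0,4): δ = 5.47°  ✓
  (0,5): δ = 32.46°  ✓
  (0,6): δ = 104.57°  ·
  (1,2): δ = 146.38°  ·
  (1,3): δ = 94.76°  ·
  (1,4): δ = 35.11°  ✓
  (1,5): δ = 2.82°  ✓
  (1,6): δ = 74.93°  ·
  (2,3): δ = 128.38°  ·
  (2,4): δ = 68.73°  ·
  (2,5): δ = 30.80°  ✓
  (2,6): δ = 41.31°  ✓
  (3,4): δ = 120.35°  ·
  (3,5): δ = 82.42°  ·
  (3,6): δ = 10.31°  ✓
  (4,5): δ = 142.07°  ·
  (4,6): δ = 69.96°  ·
  (5,6): δ = 107.90°  ·
antipodal pairs: 7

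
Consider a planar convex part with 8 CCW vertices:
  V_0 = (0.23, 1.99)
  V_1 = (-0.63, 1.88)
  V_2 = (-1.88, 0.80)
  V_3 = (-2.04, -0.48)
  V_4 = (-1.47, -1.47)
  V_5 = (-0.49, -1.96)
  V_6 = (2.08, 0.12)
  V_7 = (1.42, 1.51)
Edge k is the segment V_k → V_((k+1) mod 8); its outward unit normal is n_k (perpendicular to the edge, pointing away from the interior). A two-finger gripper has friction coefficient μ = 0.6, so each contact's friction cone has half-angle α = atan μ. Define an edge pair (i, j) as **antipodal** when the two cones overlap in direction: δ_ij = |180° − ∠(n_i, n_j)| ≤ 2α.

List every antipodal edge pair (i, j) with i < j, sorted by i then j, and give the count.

count = 10; pairs: (0,4), (0,5), (1,5), (2,5), (2,6), (3,6), (3,7), (4,6), (4,7), (5,7)

α = atan 0.6 = 30.96°;  2α = 61.93°
n_0 = (-0.1269, +0.9919)
n_1 = (-0.6538, +0.7567)
n_2 = (-0.9923, +0.1240)
n_3 = (-0.8666, -0.4990)
n_4 = (-0.4472, -0.8944)
n_5 = (+0.6291, -0.7773)
n_6 = (+0.9033, +0.4289)
n_7 = (+0.3741, +0.9274)
  (0,1): δ = 146.46°  ·
  (0,2): δ = 104.41°  ·
  (0,3): δ = 67.36°  ·
  (0,4): δ = 33.85°  ✓
  (0,5): δ = 31.70°  ✓
  (0,6): δ = 108.11°  ·
  (0,7): δ = 150.74°  ·
  (1,2): δ = 137.95°  ·
  (1,3): δ = 100.90°  ·
  (1,4): δ = 67.39°  ·
  (1,5): δ = 1.84°  ✓
  (1,6): δ = 74.57°  ·
  (1,7): δ = 117.21°  ·
  (2,3): δ = 142.94°  ·
  (2,4): δ = 109.44°  ·
  (2,5): δ = 43.89°  ✓
  (2,6): δ = 32.52°  ✓
  (2,7): δ = 75.16°  ·
  (3,4): δ = 146.50°  ·
  (3,5): δ = 80.95°  ·
  (3,6): δ = 4.53°  ✓
  (3,7): δ = 38.10°  ✓
  (4,5): δ = 114.45°  ·
  (4,6): δ = 38.04°  ✓
  (4,7): δ = 4.60°  ✓
  (5,6): δ = 103.59°  ·
  (5,7): δ = 60.95°  ✓
  (6,7): δ = 137.37°  ·
antipodal pairs: 10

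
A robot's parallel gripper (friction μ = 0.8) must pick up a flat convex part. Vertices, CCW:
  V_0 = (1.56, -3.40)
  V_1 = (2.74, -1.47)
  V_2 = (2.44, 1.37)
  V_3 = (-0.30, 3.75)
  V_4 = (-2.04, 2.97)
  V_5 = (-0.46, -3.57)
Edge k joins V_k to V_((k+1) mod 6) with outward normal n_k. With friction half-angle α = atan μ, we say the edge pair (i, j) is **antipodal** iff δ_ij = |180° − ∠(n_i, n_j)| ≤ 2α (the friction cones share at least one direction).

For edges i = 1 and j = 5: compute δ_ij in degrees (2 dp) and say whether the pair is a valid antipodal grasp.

δ = 88.78°, invalid

α = atan 0.8 = 38.66°;  2α = 77.32°
edge 1: e_1 = (-0.30, +2.84);  n_1 = (+0.9945, +0.1050)
edge 5: e_5 = (+2.02, +0.17);  n_5 = (+0.0839, -0.9965)
∠(n_1, n_5) = 91.22°
δ = |180° − 91.22°| = 88.78°
88.78° > 2α = 77.32°  →  invalid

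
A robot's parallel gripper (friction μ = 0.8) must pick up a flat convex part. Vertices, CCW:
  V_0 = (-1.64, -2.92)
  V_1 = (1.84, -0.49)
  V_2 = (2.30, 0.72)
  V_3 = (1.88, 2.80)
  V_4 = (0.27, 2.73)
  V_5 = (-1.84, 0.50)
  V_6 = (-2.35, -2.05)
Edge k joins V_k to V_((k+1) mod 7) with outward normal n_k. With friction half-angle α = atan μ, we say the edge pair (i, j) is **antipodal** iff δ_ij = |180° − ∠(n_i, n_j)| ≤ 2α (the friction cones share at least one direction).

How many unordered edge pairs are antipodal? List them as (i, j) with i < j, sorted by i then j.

count = 11; pairs: (0,3), (0,4), (0,5), (1,3), (1,4), (1,5), (1,6), (2,4), (2,5), (2,6), (3,6)

α = atan 0.8 = 38.66°;  2α = 77.32°
n_0 = (+0.5725, -0.8199)
n_1 = (+0.9347, -0.3554)
n_2 = (+0.9802, +0.1979)
n_3 = (-0.0434, +0.9991)
n_4 = (-0.7264, +0.6873)
n_5 = (-0.9806, +0.1961)
n_6 = (-0.7748, -0.6323)
  (0,1): δ = 145.74°  ·
  (0,2): δ = 113.51°  ·
  (0,3): δ = 32.44°  ✓
  (0,4): δ = 11.66°  ✓
  (0,5): δ = 43.76°  ✓
  (0,6): δ = 94.29°  ·
  (1,2): δ = 147.77°  ·
  (1,3): δ = 66.70°  ✓
  (1,4): δ = 22.60°  ✓
  (1,5): δ = 9.51°  ✓
  (1,6): δ = 60.03°  ✓
  (2,3): δ = 98.93°  ·
  (2,4): δ = 54.83°  ✓
  (2,5): δ = 22.73°  ✓
  (2,6): δ = 27.80°  ✓
  (3,4): δ = 135.91°  ·
  (3,5): δ = 103.80°  ·
  (3,6): δ = 53.27°  ✓
  (4,5): δ = 147.89°  ·
  (4,6): δ = 97.37°  ·
  (5,6): δ = 129.47°  ·
antipodal pairs: 11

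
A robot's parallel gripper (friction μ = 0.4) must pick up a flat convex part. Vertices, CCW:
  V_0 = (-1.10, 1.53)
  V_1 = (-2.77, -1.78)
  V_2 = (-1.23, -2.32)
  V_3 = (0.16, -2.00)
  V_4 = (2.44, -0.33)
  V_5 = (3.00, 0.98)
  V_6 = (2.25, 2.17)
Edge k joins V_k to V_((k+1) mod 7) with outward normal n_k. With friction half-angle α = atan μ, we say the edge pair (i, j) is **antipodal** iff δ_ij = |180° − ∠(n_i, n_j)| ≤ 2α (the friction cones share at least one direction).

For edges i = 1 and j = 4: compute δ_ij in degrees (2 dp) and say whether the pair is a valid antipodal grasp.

α = atan 0.4 = 21.80°;  2α = 43.60°
edge 1: e_1 = (+1.54, -0.54);  n_1 = (-0.3309, -0.9437)
edge 4: e_4 = (+0.56, +1.31);  n_4 = (+0.9195, -0.3931)
∠(n_1, n_4) = 86.18°
δ = |180° − 86.18°| = 93.82°
93.82° > 2α = 43.60°  →  invalid

δ = 93.82°, invalid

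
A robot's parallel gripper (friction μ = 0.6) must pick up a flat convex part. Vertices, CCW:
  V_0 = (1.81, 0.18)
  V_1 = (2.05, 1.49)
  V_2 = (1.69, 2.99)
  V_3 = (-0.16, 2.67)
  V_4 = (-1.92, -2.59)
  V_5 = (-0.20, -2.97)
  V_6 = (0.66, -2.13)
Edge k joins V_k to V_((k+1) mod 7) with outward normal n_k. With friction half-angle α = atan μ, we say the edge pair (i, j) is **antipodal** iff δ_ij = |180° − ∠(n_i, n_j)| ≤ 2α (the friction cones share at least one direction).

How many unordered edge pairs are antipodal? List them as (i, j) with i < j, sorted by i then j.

count = 7; pairs: (0,3), (1,3), (2,4), (2,5), (2,6), (3,5), (3,6)

α = atan 0.6 = 30.96°;  2α = 61.93°
n_0 = (+0.9836, -0.1802)
n_1 = (+0.9724, +0.2334)
n_2 = (-0.1704, +0.9854)
n_3 = (-0.9483, +0.3173)
n_4 = (-0.2157, -0.9765)
n_5 = (+0.6987, -0.7154)
n_6 = (+0.8952, -0.4457)
  (0,1): δ = 156.12°  ·
  (0,2): δ = 69.80°  ·
  (0,3): δ = 8.12°  ✓
  (0,4): δ = 87.92°  ·
  (0,5): δ = 144.71°  ·
  (0,6): δ = 163.92°  ·
  (1,2): δ = 93.68°  ·
  (1,3): δ = 32.00°  ✓
  (1,4): δ = 64.05°  ·
  (1,5): δ = 120.83°  ·
  (1,6): δ = 140.04°  ·
  (2,3): δ = 118.31°  ·
  (2,4): δ = 22.27°  ✓
  (2,5): δ = 34.51°  ✓
  (2,6): δ = 53.72°  ✓
  (3,4): δ = 83.96°  ·
  (3,5): δ = 27.17°  ✓
  (3,6): δ = 7.97°  ✓
  (4,5): δ = 123.22°  ·
  (4,6): δ = 104.01°  ·
  (5,6): δ = 160.79°  ·
antipodal pairs: 7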